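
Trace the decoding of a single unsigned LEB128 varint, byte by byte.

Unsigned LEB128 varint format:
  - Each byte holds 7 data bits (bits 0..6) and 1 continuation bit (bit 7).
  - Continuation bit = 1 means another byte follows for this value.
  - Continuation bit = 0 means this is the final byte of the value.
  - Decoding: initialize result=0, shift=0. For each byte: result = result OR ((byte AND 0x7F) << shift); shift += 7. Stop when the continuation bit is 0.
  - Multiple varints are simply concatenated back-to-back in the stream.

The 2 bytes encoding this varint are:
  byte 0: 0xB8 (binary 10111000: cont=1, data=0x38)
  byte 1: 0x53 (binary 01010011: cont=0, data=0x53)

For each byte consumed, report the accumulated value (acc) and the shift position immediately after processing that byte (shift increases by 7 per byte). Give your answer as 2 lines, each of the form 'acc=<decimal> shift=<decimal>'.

Answer: acc=56 shift=7
acc=10680 shift=14

Derivation:
byte 0=0xB8: payload=0x38=56, contrib = 56<<0 = 56; acc -> 56, shift -> 7
byte 1=0x53: payload=0x53=83, contrib = 83<<7 = 10624; acc -> 10680, shift -> 14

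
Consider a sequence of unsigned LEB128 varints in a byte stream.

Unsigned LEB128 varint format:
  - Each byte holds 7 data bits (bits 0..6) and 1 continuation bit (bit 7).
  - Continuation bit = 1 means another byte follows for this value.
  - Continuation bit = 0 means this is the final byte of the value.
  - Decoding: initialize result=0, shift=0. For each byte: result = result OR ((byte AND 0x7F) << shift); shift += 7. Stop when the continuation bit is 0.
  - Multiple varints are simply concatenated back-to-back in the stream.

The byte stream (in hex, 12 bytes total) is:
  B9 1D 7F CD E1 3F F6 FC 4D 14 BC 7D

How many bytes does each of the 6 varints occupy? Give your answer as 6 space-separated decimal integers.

  byte[0]=0xB9 cont=1 payload=0x39=57: acc |= 57<<0 -> acc=57 shift=7
  byte[1]=0x1D cont=0 payload=0x1D=29: acc |= 29<<7 -> acc=3769 shift=14 [end]
Varint 1: bytes[0:2] = B9 1D -> value 3769 (2 byte(s))
  byte[2]=0x7F cont=0 payload=0x7F=127: acc |= 127<<0 -> acc=127 shift=7 [end]
Varint 2: bytes[2:3] = 7F -> value 127 (1 byte(s))
  byte[3]=0xCD cont=1 payload=0x4D=77: acc |= 77<<0 -> acc=77 shift=7
  byte[4]=0xE1 cont=1 payload=0x61=97: acc |= 97<<7 -> acc=12493 shift=14
  byte[5]=0x3F cont=0 payload=0x3F=63: acc |= 63<<14 -> acc=1044685 shift=21 [end]
Varint 3: bytes[3:6] = CD E1 3F -> value 1044685 (3 byte(s))
  byte[6]=0xF6 cont=1 payload=0x76=118: acc |= 118<<0 -> acc=118 shift=7
  byte[7]=0xFC cont=1 payload=0x7C=124: acc |= 124<<7 -> acc=15990 shift=14
  byte[8]=0x4D cont=0 payload=0x4D=77: acc |= 77<<14 -> acc=1277558 shift=21 [end]
Varint 4: bytes[6:9] = F6 FC 4D -> value 1277558 (3 byte(s))
  byte[9]=0x14 cont=0 payload=0x14=20: acc |= 20<<0 -> acc=20 shift=7 [end]
Varint 5: bytes[9:10] = 14 -> value 20 (1 byte(s))
  byte[10]=0xBC cont=1 payload=0x3C=60: acc |= 60<<0 -> acc=60 shift=7
  byte[11]=0x7D cont=0 payload=0x7D=125: acc |= 125<<7 -> acc=16060 shift=14 [end]
Varint 6: bytes[10:12] = BC 7D -> value 16060 (2 byte(s))

Answer: 2 1 3 3 1 2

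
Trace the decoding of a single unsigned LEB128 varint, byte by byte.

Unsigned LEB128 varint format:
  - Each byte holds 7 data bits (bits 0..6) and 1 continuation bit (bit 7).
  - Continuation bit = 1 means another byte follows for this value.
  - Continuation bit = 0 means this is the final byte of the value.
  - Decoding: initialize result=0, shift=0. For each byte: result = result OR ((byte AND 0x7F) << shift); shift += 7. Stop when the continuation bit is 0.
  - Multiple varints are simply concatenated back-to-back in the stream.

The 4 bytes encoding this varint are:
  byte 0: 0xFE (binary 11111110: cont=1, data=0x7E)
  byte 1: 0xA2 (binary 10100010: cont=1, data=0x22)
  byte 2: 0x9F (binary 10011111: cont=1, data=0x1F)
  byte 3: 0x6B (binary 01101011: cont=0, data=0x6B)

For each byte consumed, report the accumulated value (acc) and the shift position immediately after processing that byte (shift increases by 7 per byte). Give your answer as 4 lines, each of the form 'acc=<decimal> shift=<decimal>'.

byte 0=0xFE: payload=0x7E=126, contrib = 126<<0 = 126; acc -> 126, shift -> 7
byte 1=0xA2: payload=0x22=34, contrib = 34<<7 = 4352; acc -> 4478, shift -> 14
byte 2=0x9F: payload=0x1F=31, contrib = 31<<14 = 507904; acc -> 512382, shift -> 21
byte 3=0x6B: payload=0x6B=107, contrib = 107<<21 = 224395264; acc -> 224907646, shift -> 28

Answer: acc=126 shift=7
acc=4478 shift=14
acc=512382 shift=21
acc=224907646 shift=28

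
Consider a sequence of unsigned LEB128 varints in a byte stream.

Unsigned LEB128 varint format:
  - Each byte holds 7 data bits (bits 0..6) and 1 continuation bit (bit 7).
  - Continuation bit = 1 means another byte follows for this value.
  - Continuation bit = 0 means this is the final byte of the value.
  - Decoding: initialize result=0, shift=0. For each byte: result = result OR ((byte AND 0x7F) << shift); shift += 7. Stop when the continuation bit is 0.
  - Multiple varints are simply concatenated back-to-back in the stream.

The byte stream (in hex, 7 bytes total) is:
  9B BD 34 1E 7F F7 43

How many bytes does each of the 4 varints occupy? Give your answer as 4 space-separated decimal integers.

Answer: 3 1 1 2

Derivation:
  byte[0]=0x9B cont=1 payload=0x1B=27: acc |= 27<<0 -> acc=27 shift=7
  byte[1]=0xBD cont=1 payload=0x3D=61: acc |= 61<<7 -> acc=7835 shift=14
  byte[2]=0x34 cont=0 payload=0x34=52: acc |= 52<<14 -> acc=859803 shift=21 [end]
Varint 1: bytes[0:3] = 9B BD 34 -> value 859803 (3 byte(s))
  byte[3]=0x1E cont=0 payload=0x1E=30: acc |= 30<<0 -> acc=30 shift=7 [end]
Varint 2: bytes[3:4] = 1E -> value 30 (1 byte(s))
  byte[4]=0x7F cont=0 payload=0x7F=127: acc |= 127<<0 -> acc=127 shift=7 [end]
Varint 3: bytes[4:5] = 7F -> value 127 (1 byte(s))
  byte[5]=0xF7 cont=1 payload=0x77=119: acc |= 119<<0 -> acc=119 shift=7
  byte[6]=0x43 cont=0 payload=0x43=67: acc |= 67<<7 -> acc=8695 shift=14 [end]
Varint 4: bytes[5:7] = F7 43 -> value 8695 (2 byte(s))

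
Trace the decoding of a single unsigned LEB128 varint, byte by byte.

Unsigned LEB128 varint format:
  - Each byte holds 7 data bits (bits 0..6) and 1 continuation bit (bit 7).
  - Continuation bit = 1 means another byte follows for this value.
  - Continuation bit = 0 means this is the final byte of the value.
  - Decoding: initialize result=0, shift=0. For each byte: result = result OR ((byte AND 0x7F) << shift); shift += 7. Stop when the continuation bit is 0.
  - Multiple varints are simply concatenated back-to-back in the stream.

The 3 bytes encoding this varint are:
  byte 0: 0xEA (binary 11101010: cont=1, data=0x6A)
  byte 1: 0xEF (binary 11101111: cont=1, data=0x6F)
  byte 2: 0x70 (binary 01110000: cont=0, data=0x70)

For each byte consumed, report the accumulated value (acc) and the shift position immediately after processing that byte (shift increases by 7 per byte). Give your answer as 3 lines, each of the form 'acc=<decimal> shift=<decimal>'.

Answer: acc=106 shift=7
acc=14314 shift=14
acc=1849322 shift=21

Derivation:
byte 0=0xEA: payload=0x6A=106, contrib = 106<<0 = 106; acc -> 106, shift -> 7
byte 1=0xEF: payload=0x6F=111, contrib = 111<<7 = 14208; acc -> 14314, shift -> 14
byte 2=0x70: payload=0x70=112, contrib = 112<<14 = 1835008; acc -> 1849322, shift -> 21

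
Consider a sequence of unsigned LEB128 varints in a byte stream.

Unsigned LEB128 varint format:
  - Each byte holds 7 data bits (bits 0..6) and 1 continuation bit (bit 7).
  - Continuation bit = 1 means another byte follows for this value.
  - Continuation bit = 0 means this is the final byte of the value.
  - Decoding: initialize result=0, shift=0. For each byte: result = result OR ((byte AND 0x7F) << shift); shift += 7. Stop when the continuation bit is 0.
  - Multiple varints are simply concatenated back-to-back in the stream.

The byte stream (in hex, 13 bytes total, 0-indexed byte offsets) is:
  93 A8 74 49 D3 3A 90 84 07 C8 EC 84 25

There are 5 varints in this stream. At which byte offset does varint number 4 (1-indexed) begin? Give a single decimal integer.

  byte[0]=0x93 cont=1 payload=0x13=19: acc |= 19<<0 -> acc=19 shift=7
  byte[1]=0xA8 cont=1 payload=0x28=40: acc |= 40<<7 -> acc=5139 shift=14
  byte[2]=0x74 cont=0 payload=0x74=116: acc |= 116<<14 -> acc=1905683 shift=21 [end]
Varint 1: bytes[0:3] = 93 A8 74 -> value 1905683 (3 byte(s))
  byte[3]=0x49 cont=0 payload=0x49=73: acc |= 73<<0 -> acc=73 shift=7 [end]
Varint 2: bytes[3:4] = 49 -> value 73 (1 byte(s))
  byte[4]=0xD3 cont=1 payload=0x53=83: acc |= 83<<0 -> acc=83 shift=7
  byte[5]=0x3A cont=0 payload=0x3A=58: acc |= 58<<7 -> acc=7507 shift=14 [end]
Varint 3: bytes[4:6] = D3 3A -> value 7507 (2 byte(s))
  byte[6]=0x90 cont=1 payload=0x10=16: acc |= 16<<0 -> acc=16 shift=7
  byte[7]=0x84 cont=1 payload=0x04=4: acc |= 4<<7 -> acc=528 shift=14
  byte[8]=0x07 cont=0 payload=0x07=7: acc |= 7<<14 -> acc=115216 shift=21 [end]
Varint 4: bytes[6:9] = 90 84 07 -> value 115216 (3 byte(s))
  byte[9]=0xC8 cont=1 payload=0x48=72: acc |= 72<<0 -> acc=72 shift=7
  byte[10]=0xEC cont=1 payload=0x6C=108: acc |= 108<<7 -> acc=13896 shift=14
  byte[11]=0x84 cont=1 payload=0x04=4: acc |= 4<<14 -> acc=79432 shift=21
  byte[12]=0x25 cont=0 payload=0x25=37: acc |= 37<<21 -> acc=77674056 shift=28 [end]
Varint 5: bytes[9:13] = C8 EC 84 25 -> value 77674056 (4 byte(s))

Answer: 6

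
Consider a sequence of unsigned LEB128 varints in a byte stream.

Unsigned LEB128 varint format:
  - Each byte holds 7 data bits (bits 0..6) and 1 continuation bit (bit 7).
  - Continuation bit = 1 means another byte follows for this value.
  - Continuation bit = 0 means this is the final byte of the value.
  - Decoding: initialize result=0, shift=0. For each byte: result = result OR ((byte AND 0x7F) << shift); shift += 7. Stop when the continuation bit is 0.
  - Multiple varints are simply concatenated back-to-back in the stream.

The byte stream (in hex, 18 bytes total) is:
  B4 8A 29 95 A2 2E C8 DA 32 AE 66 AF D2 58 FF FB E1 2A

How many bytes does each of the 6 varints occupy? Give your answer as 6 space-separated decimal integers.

Answer: 3 3 3 2 3 4

Derivation:
  byte[0]=0xB4 cont=1 payload=0x34=52: acc |= 52<<0 -> acc=52 shift=7
  byte[1]=0x8A cont=1 payload=0x0A=10: acc |= 10<<7 -> acc=1332 shift=14
  byte[2]=0x29 cont=0 payload=0x29=41: acc |= 41<<14 -> acc=673076 shift=21 [end]
Varint 1: bytes[0:3] = B4 8A 29 -> value 673076 (3 byte(s))
  byte[3]=0x95 cont=1 payload=0x15=21: acc |= 21<<0 -> acc=21 shift=7
  byte[4]=0xA2 cont=1 payload=0x22=34: acc |= 34<<7 -> acc=4373 shift=14
  byte[5]=0x2E cont=0 payload=0x2E=46: acc |= 46<<14 -> acc=758037 shift=21 [end]
Varint 2: bytes[3:6] = 95 A2 2E -> value 758037 (3 byte(s))
  byte[6]=0xC8 cont=1 payload=0x48=72: acc |= 72<<0 -> acc=72 shift=7
  byte[7]=0xDA cont=1 payload=0x5A=90: acc |= 90<<7 -> acc=11592 shift=14
  byte[8]=0x32 cont=0 payload=0x32=50: acc |= 50<<14 -> acc=830792 shift=21 [end]
Varint 3: bytes[6:9] = C8 DA 32 -> value 830792 (3 byte(s))
  byte[9]=0xAE cont=1 payload=0x2E=46: acc |= 46<<0 -> acc=46 shift=7
  byte[10]=0x66 cont=0 payload=0x66=102: acc |= 102<<7 -> acc=13102 shift=14 [end]
Varint 4: bytes[9:11] = AE 66 -> value 13102 (2 byte(s))
  byte[11]=0xAF cont=1 payload=0x2F=47: acc |= 47<<0 -> acc=47 shift=7
  byte[12]=0xD2 cont=1 payload=0x52=82: acc |= 82<<7 -> acc=10543 shift=14
  byte[13]=0x58 cont=0 payload=0x58=88: acc |= 88<<14 -> acc=1452335 shift=21 [end]
Varint 5: bytes[11:14] = AF D2 58 -> value 1452335 (3 byte(s))
  byte[14]=0xFF cont=1 payload=0x7F=127: acc |= 127<<0 -> acc=127 shift=7
  byte[15]=0xFB cont=1 payload=0x7B=123: acc |= 123<<7 -> acc=15871 shift=14
  byte[16]=0xE1 cont=1 payload=0x61=97: acc |= 97<<14 -> acc=1605119 shift=21
  byte[17]=0x2A cont=0 payload=0x2A=42: acc |= 42<<21 -> acc=89685503 shift=28 [end]
Varint 6: bytes[14:18] = FF FB E1 2A -> value 89685503 (4 byte(s))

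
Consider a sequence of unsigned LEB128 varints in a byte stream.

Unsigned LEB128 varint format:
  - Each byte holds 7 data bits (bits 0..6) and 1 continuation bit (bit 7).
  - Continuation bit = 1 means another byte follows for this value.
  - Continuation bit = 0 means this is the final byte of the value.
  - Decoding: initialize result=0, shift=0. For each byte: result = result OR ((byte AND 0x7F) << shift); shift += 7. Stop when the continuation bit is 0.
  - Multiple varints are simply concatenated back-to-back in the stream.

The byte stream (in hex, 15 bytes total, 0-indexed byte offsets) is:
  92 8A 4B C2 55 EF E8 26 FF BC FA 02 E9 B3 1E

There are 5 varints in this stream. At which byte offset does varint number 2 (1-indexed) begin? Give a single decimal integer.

  byte[0]=0x92 cont=1 payload=0x12=18: acc |= 18<<0 -> acc=18 shift=7
  byte[1]=0x8A cont=1 payload=0x0A=10: acc |= 10<<7 -> acc=1298 shift=14
  byte[2]=0x4B cont=0 payload=0x4B=75: acc |= 75<<14 -> acc=1230098 shift=21 [end]
Varint 1: bytes[0:3] = 92 8A 4B -> value 1230098 (3 byte(s))
  byte[3]=0xC2 cont=1 payload=0x42=66: acc |= 66<<0 -> acc=66 shift=7
  byte[4]=0x55 cont=0 payload=0x55=85: acc |= 85<<7 -> acc=10946 shift=14 [end]
Varint 2: bytes[3:5] = C2 55 -> value 10946 (2 byte(s))
  byte[5]=0xEF cont=1 payload=0x6F=111: acc |= 111<<0 -> acc=111 shift=7
  byte[6]=0xE8 cont=1 payload=0x68=104: acc |= 104<<7 -> acc=13423 shift=14
  byte[7]=0x26 cont=0 payload=0x26=38: acc |= 38<<14 -> acc=636015 shift=21 [end]
Varint 3: bytes[5:8] = EF E8 26 -> value 636015 (3 byte(s))
  byte[8]=0xFF cont=1 payload=0x7F=127: acc |= 127<<0 -> acc=127 shift=7
  byte[9]=0xBC cont=1 payload=0x3C=60: acc |= 60<<7 -> acc=7807 shift=14
  byte[10]=0xFA cont=1 payload=0x7A=122: acc |= 122<<14 -> acc=2006655 shift=21
  byte[11]=0x02 cont=0 payload=0x02=2: acc |= 2<<21 -> acc=6200959 shift=28 [end]
Varint 4: bytes[8:12] = FF BC FA 02 -> value 6200959 (4 byte(s))
  byte[12]=0xE9 cont=1 payload=0x69=105: acc |= 105<<0 -> acc=105 shift=7
  byte[13]=0xB3 cont=1 payload=0x33=51: acc |= 51<<7 -> acc=6633 shift=14
  byte[14]=0x1E cont=0 payload=0x1E=30: acc |= 30<<14 -> acc=498153 shift=21 [end]
Varint 5: bytes[12:15] = E9 B3 1E -> value 498153 (3 byte(s))

Answer: 3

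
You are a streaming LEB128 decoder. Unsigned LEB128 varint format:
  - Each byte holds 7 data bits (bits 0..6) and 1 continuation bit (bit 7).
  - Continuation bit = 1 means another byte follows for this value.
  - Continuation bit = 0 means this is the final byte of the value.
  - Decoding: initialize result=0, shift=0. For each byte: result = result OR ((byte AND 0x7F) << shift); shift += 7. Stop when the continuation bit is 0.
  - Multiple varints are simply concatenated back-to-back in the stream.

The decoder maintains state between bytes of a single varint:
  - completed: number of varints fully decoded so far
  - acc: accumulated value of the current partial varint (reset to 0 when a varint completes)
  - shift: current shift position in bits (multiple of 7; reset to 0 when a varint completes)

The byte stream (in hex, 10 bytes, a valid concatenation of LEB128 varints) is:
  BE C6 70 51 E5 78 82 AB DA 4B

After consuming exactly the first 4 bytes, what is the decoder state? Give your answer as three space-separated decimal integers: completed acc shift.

Answer: 2 0 0

Derivation:
byte[0]=0xBE cont=1 payload=0x3E: acc |= 62<<0 -> completed=0 acc=62 shift=7
byte[1]=0xC6 cont=1 payload=0x46: acc |= 70<<7 -> completed=0 acc=9022 shift=14
byte[2]=0x70 cont=0 payload=0x70: varint #1 complete (value=1844030); reset -> completed=1 acc=0 shift=0
byte[3]=0x51 cont=0 payload=0x51: varint #2 complete (value=81); reset -> completed=2 acc=0 shift=0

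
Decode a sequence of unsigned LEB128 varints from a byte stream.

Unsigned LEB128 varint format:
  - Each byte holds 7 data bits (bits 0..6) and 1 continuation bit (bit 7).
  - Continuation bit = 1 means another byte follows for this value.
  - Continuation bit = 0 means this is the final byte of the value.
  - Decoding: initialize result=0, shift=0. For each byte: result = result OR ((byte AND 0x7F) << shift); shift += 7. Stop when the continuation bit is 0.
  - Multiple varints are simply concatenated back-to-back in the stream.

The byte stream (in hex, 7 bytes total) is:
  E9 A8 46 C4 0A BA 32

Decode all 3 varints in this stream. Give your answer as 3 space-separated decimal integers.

  byte[0]=0xE9 cont=1 payload=0x69=105: acc |= 105<<0 -> acc=105 shift=7
  byte[1]=0xA8 cont=1 payload=0x28=40: acc |= 40<<7 -> acc=5225 shift=14
  byte[2]=0x46 cont=0 payload=0x46=70: acc |= 70<<14 -> acc=1152105 shift=21 [end]
Varint 1: bytes[0:3] = E9 A8 46 -> value 1152105 (3 byte(s))
  byte[3]=0xC4 cont=1 payload=0x44=68: acc |= 68<<0 -> acc=68 shift=7
  byte[4]=0x0A cont=0 payload=0x0A=10: acc |= 10<<7 -> acc=1348 shift=14 [end]
Varint 2: bytes[3:5] = C4 0A -> value 1348 (2 byte(s))
  byte[5]=0xBA cont=1 payload=0x3A=58: acc |= 58<<0 -> acc=58 shift=7
  byte[6]=0x32 cont=0 payload=0x32=50: acc |= 50<<7 -> acc=6458 shift=14 [end]
Varint 3: bytes[5:7] = BA 32 -> value 6458 (2 byte(s))

Answer: 1152105 1348 6458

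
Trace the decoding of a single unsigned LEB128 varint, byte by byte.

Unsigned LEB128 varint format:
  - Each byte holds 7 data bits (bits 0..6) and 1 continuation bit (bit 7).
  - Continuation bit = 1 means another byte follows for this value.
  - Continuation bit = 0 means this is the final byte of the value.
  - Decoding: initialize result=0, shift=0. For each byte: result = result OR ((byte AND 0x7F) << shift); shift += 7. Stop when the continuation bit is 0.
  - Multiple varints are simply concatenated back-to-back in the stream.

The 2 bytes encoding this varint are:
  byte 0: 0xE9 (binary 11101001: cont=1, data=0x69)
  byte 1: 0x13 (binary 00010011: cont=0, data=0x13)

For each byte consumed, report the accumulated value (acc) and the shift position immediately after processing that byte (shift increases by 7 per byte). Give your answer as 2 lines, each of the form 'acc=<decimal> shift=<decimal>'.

Answer: acc=105 shift=7
acc=2537 shift=14

Derivation:
byte 0=0xE9: payload=0x69=105, contrib = 105<<0 = 105; acc -> 105, shift -> 7
byte 1=0x13: payload=0x13=19, contrib = 19<<7 = 2432; acc -> 2537, shift -> 14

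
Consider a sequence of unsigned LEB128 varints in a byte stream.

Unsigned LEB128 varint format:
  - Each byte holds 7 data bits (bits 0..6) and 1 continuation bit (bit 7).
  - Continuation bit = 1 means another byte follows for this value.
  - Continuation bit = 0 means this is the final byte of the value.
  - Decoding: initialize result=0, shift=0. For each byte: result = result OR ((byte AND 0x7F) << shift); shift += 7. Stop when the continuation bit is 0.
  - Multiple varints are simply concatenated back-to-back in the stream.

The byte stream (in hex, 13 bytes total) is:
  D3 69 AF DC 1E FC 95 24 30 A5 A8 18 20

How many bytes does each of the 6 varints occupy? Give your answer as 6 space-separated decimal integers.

Answer: 2 3 3 1 3 1

Derivation:
  byte[0]=0xD3 cont=1 payload=0x53=83: acc |= 83<<0 -> acc=83 shift=7
  byte[1]=0x69 cont=0 payload=0x69=105: acc |= 105<<7 -> acc=13523 shift=14 [end]
Varint 1: bytes[0:2] = D3 69 -> value 13523 (2 byte(s))
  byte[2]=0xAF cont=1 payload=0x2F=47: acc |= 47<<0 -> acc=47 shift=7
  byte[3]=0xDC cont=1 payload=0x5C=92: acc |= 92<<7 -> acc=11823 shift=14
  byte[4]=0x1E cont=0 payload=0x1E=30: acc |= 30<<14 -> acc=503343 shift=21 [end]
Varint 2: bytes[2:5] = AF DC 1E -> value 503343 (3 byte(s))
  byte[5]=0xFC cont=1 payload=0x7C=124: acc |= 124<<0 -> acc=124 shift=7
  byte[6]=0x95 cont=1 payload=0x15=21: acc |= 21<<7 -> acc=2812 shift=14
  byte[7]=0x24 cont=0 payload=0x24=36: acc |= 36<<14 -> acc=592636 shift=21 [end]
Varint 3: bytes[5:8] = FC 95 24 -> value 592636 (3 byte(s))
  byte[8]=0x30 cont=0 payload=0x30=48: acc |= 48<<0 -> acc=48 shift=7 [end]
Varint 4: bytes[8:9] = 30 -> value 48 (1 byte(s))
  byte[9]=0xA5 cont=1 payload=0x25=37: acc |= 37<<0 -> acc=37 shift=7
  byte[10]=0xA8 cont=1 payload=0x28=40: acc |= 40<<7 -> acc=5157 shift=14
  byte[11]=0x18 cont=0 payload=0x18=24: acc |= 24<<14 -> acc=398373 shift=21 [end]
Varint 5: bytes[9:12] = A5 A8 18 -> value 398373 (3 byte(s))
  byte[12]=0x20 cont=0 payload=0x20=32: acc |= 32<<0 -> acc=32 shift=7 [end]
Varint 6: bytes[12:13] = 20 -> value 32 (1 byte(s))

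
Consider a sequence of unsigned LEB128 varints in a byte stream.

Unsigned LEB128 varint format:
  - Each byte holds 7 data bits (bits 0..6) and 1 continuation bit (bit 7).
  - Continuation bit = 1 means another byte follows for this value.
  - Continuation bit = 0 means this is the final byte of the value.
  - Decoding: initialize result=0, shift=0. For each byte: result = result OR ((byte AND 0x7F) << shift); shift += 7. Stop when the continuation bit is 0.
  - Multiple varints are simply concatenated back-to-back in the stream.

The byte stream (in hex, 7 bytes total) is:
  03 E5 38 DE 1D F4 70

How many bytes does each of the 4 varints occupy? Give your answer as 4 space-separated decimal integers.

  byte[0]=0x03 cont=0 payload=0x03=3: acc |= 3<<0 -> acc=3 shift=7 [end]
Varint 1: bytes[0:1] = 03 -> value 3 (1 byte(s))
  byte[1]=0xE5 cont=1 payload=0x65=101: acc |= 101<<0 -> acc=101 shift=7
  byte[2]=0x38 cont=0 payload=0x38=56: acc |= 56<<7 -> acc=7269 shift=14 [end]
Varint 2: bytes[1:3] = E5 38 -> value 7269 (2 byte(s))
  byte[3]=0xDE cont=1 payload=0x5E=94: acc |= 94<<0 -> acc=94 shift=7
  byte[4]=0x1D cont=0 payload=0x1D=29: acc |= 29<<7 -> acc=3806 shift=14 [end]
Varint 3: bytes[3:5] = DE 1D -> value 3806 (2 byte(s))
  byte[5]=0xF4 cont=1 payload=0x74=116: acc |= 116<<0 -> acc=116 shift=7
  byte[6]=0x70 cont=0 payload=0x70=112: acc |= 112<<7 -> acc=14452 shift=14 [end]
Varint 4: bytes[5:7] = F4 70 -> value 14452 (2 byte(s))

Answer: 1 2 2 2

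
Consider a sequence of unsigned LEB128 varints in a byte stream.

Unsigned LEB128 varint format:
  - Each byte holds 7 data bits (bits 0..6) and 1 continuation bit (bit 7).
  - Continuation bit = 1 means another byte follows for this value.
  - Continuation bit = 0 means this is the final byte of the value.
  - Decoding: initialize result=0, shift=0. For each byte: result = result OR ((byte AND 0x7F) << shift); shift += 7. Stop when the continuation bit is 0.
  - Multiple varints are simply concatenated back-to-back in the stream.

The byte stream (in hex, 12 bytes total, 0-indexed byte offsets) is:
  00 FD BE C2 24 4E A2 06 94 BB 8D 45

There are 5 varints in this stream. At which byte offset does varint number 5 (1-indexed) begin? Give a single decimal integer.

  byte[0]=0x00 cont=0 payload=0x00=0: acc |= 0<<0 -> acc=0 shift=7 [end]
Varint 1: bytes[0:1] = 00 -> value 0 (1 byte(s))
  byte[1]=0xFD cont=1 payload=0x7D=125: acc |= 125<<0 -> acc=125 shift=7
  byte[2]=0xBE cont=1 payload=0x3E=62: acc |= 62<<7 -> acc=8061 shift=14
  byte[3]=0xC2 cont=1 payload=0x42=66: acc |= 66<<14 -> acc=1089405 shift=21
  byte[4]=0x24 cont=0 payload=0x24=36: acc |= 36<<21 -> acc=76586877 shift=28 [end]
Varint 2: bytes[1:5] = FD BE C2 24 -> value 76586877 (4 byte(s))
  byte[5]=0x4E cont=0 payload=0x4E=78: acc |= 78<<0 -> acc=78 shift=7 [end]
Varint 3: bytes[5:6] = 4E -> value 78 (1 byte(s))
  byte[6]=0xA2 cont=1 payload=0x22=34: acc |= 34<<0 -> acc=34 shift=7
  byte[7]=0x06 cont=0 payload=0x06=6: acc |= 6<<7 -> acc=802 shift=14 [end]
Varint 4: bytes[6:8] = A2 06 -> value 802 (2 byte(s))
  byte[8]=0x94 cont=1 payload=0x14=20: acc |= 20<<0 -> acc=20 shift=7
  byte[9]=0xBB cont=1 payload=0x3B=59: acc |= 59<<7 -> acc=7572 shift=14
  byte[10]=0x8D cont=1 payload=0x0D=13: acc |= 13<<14 -> acc=220564 shift=21
  byte[11]=0x45 cont=0 payload=0x45=69: acc |= 69<<21 -> acc=144924052 shift=28 [end]
Varint 5: bytes[8:12] = 94 BB 8D 45 -> value 144924052 (4 byte(s))

Answer: 8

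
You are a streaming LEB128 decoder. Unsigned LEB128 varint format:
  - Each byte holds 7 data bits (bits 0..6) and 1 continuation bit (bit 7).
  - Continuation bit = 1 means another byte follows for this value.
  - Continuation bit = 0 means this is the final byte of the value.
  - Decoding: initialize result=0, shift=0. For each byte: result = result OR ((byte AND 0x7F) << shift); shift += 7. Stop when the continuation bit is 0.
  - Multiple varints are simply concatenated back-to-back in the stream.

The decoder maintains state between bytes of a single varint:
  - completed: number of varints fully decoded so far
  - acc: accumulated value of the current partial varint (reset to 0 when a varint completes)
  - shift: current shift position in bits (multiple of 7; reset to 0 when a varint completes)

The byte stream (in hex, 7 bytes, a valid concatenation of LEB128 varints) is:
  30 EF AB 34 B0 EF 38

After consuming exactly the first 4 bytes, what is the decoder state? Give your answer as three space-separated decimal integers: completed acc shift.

Answer: 2 0 0

Derivation:
byte[0]=0x30 cont=0 payload=0x30: varint #1 complete (value=48); reset -> completed=1 acc=0 shift=0
byte[1]=0xEF cont=1 payload=0x6F: acc |= 111<<0 -> completed=1 acc=111 shift=7
byte[2]=0xAB cont=1 payload=0x2B: acc |= 43<<7 -> completed=1 acc=5615 shift=14
byte[3]=0x34 cont=0 payload=0x34: varint #2 complete (value=857583); reset -> completed=2 acc=0 shift=0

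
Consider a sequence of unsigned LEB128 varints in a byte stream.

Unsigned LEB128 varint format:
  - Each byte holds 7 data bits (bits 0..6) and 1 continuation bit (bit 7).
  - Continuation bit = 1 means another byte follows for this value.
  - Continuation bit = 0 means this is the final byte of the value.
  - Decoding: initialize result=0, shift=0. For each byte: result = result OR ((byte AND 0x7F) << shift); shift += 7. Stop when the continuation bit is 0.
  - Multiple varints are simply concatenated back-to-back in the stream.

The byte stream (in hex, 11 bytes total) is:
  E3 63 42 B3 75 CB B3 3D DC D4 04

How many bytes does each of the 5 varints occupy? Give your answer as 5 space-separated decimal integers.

  byte[0]=0xE3 cont=1 payload=0x63=99: acc |= 99<<0 -> acc=99 shift=7
  byte[1]=0x63 cont=0 payload=0x63=99: acc |= 99<<7 -> acc=12771 shift=14 [end]
Varint 1: bytes[0:2] = E3 63 -> value 12771 (2 byte(s))
  byte[2]=0x42 cont=0 payload=0x42=66: acc |= 66<<0 -> acc=66 shift=7 [end]
Varint 2: bytes[2:3] = 42 -> value 66 (1 byte(s))
  byte[3]=0xB3 cont=1 payload=0x33=51: acc |= 51<<0 -> acc=51 shift=7
  byte[4]=0x75 cont=0 payload=0x75=117: acc |= 117<<7 -> acc=15027 shift=14 [end]
Varint 3: bytes[3:5] = B3 75 -> value 15027 (2 byte(s))
  byte[5]=0xCB cont=1 payload=0x4B=75: acc |= 75<<0 -> acc=75 shift=7
  byte[6]=0xB3 cont=1 payload=0x33=51: acc |= 51<<7 -> acc=6603 shift=14
  byte[7]=0x3D cont=0 payload=0x3D=61: acc |= 61<<14 -> acc=1006027 shift=21 [end]
Varint 4: bytes[5:8] = CB B3 3D -> value 1006027 (3 byte(s))
  byte[8]=0xDC cont=1 payload=0x5C=92: acc |= 92<<0 -> acc=92 shift=7
  byte[9]=0xD4 cont=1 payload=0x54=84: acc |= 84<<7 -> acc=10844 shift=14
  byte[10]=0x04 cont=0 payload=0x04=4: acc |= 4<<14 -> acc=76380 shift=21 [end]
Varint 5: bytes[8:11] = DC D4 04 -> value 76380 (3 byte(s))

Answer: 2 1 2 3 3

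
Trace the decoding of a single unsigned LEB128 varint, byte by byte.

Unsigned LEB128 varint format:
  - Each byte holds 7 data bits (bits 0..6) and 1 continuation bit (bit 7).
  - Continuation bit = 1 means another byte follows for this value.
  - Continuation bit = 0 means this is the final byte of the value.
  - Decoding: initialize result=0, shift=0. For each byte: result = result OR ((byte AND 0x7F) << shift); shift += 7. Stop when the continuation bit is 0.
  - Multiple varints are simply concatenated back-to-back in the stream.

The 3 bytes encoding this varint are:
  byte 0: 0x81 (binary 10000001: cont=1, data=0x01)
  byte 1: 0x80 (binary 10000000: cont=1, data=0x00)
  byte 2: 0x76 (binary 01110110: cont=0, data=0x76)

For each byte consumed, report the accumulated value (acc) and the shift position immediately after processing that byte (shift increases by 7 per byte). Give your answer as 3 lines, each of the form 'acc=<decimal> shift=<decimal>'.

Answer: acc=1 shift=7
acc=1 shift=14
acc=1933313 shift=21

Derivation:
byte 0=0x81: payload=0x01=1, contrib = 1<<0 = 1; acc -> 1, shift -> 7
byte 1=0x80: payload=0x00=0, contrib = 0<<7 = 0; acc -> 1, shift -> 14
byte 2=0x76: payload=0x76=118, contrib = 118<<14 = 1933312; acc -> 1933313, shift -> 21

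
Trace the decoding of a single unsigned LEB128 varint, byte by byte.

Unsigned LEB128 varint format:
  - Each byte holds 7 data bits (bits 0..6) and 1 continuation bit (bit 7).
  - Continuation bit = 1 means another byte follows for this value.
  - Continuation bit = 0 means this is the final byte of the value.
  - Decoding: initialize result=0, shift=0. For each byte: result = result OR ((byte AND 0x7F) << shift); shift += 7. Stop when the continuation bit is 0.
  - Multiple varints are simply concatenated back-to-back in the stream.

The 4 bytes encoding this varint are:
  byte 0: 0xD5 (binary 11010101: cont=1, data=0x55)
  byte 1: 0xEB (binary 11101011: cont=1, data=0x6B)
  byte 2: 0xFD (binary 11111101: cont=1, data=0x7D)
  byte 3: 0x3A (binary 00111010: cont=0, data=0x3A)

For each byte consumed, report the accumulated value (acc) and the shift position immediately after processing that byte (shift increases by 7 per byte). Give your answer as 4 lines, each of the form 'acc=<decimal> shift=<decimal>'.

Answer: acc=85 shift=7
acc=13781 shift=14
acc=2061781 shift=21
acc=123696597 shift=28

Derivation:
byte 0=0xD5: payload=0x55=85, contrib = 85<<0 = 85; acc -> 85, shift -> 7
byte 1=0xEB: payload=0x6B=107, contrib = 107<<7 = 13696; acc -> 13781, shift -> 14
byte 2=0xFD: payload=0x7D=125, contrib = 125<<14 = 2048000; acc -> 2061781, shift -> 21
byte 3=0x3A: payload=0x3A=58, contrib = 58<<21 = 121634816; acc -> 123696597, shift -> 28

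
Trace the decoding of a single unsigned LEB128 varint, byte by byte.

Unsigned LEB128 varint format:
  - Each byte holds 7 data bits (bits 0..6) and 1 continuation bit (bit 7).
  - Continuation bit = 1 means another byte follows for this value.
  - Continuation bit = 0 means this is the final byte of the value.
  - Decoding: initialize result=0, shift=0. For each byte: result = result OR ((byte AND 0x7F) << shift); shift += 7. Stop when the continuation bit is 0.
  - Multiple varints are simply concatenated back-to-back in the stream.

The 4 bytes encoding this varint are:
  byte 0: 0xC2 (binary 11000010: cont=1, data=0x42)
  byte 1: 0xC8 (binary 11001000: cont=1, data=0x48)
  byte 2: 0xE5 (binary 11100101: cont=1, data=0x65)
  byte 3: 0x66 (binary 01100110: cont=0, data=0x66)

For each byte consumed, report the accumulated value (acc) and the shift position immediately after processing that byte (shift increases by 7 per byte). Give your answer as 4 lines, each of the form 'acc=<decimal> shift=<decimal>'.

byte 0=0xC2: payload=0x42=66, contrib = 66<<0 = 66; acc -> 66, shift -> 7
byte 1=0xC8: payload=0x48=72, contrib = 72<<7 = 9216; acc -> 9282, shift -> 14
byte 2=0xE5: payload=0x65=101, contrib = 101<<14 = 1654784; acc -> 1664066, shift -> 21
byte 3=0x66: payload=0x66=102, contrib = 102<<21 = 213909504; acc -> 215573570, shift -> 28

Answer: acc=66 shift=7
acc=9282 shift=14
acc=1664066 shift=21
acc=215573570 shift=28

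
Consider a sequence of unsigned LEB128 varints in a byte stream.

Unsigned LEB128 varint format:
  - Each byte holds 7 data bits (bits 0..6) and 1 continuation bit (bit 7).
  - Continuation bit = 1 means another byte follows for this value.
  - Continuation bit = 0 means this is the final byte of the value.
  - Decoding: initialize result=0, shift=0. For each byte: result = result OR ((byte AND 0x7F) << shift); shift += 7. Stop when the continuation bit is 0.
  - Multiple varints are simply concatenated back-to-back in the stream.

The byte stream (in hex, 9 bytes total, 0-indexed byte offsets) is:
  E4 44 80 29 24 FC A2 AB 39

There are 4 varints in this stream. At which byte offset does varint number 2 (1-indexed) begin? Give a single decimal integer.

  byte[0]=0xE4 cont=1 payload=0x64=100: acc |= 100<<0 -> acc=100 shift=7
  byte[1]=0x44 cont=0 payload=0x44=68: acc |= 68<<7 -> acc=8804 shift=14 [end]
Varint 1: bytes[0:2] = E4 44 -> value 8804 (2 byte(s))
  byte[2]=0x80 cont=1 payload=0x00=0: acc |= 0<<0 -> acc=0 shift=7
  byte[3]=0x29 cont=0 payload=0x29=41: acc |= 41<<7 -> acc=5248 shift=14 [end]
Varint 2: bytes[2:4] = 80 29 -> value 5248 (2 byte(s))
  byte[4]=0x24 cont=0 payload=0x24=36: acc |= 36<<0 -> acc=36 shift=7 [end]
Varint 3: bytes[4:5] = 24 -> value 36 (1 byte(s))
  byte[5]=0xFC cont=1 payload=0x7C=124: acc |= 124<<0 -> acc=124 shift=7
  byte[6]=0xA2 cont=1 payload=0x22=34: acc |= 34<<7 -> acc=4476 shift=14
  byte[7]=0xAB cont=1 payload=0x2B=43: acc |= 43<<14 -> acc=708988 shift=21
  byte[8]=0x39 cont=0 payload=0x39=57: acc |= 57<<21 -> acc=120246652 shift=28 [end]
Varint 4: bytes[5:9] = FC A2 AB 39 -> value 120246652 (4 byte(s))

Answer: 2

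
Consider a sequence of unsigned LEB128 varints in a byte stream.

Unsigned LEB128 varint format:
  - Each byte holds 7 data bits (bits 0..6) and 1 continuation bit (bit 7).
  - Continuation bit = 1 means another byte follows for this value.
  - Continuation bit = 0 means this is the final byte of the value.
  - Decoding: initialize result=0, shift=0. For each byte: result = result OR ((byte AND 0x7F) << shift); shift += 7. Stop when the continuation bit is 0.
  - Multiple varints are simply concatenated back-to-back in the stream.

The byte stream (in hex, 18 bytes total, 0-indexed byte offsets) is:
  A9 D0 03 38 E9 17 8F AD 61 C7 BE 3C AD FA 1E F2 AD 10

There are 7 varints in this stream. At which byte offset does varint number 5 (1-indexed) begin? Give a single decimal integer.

Answer: 9

Derivation:
  byte[0]=0xA9 cont=1 payload=0x29=41: acc |= 41<<0 -> acc=41 shift=7
  byte[1]=0xD0 cont=1 payload=0x50=80: acc |= 80<<7 -> acc=10281 shift=14
  byte[2]=0x03 cont=0 payload=0x03=3: acc |= 3<<14 -> acc=59433 shift=21 [end]
Varint 1: bytes[0:3] = A9 D0 03 -> value 59433 (3 byte(s))
  byte[3]=0x38 cont=0 payload=0x38=56: acc |= 56<<0 -> acc=56 shift=7 [end]
Varint 2: bytes[3:4] = 38 -> value 56 (1 byte(s))
  byte[4]=0xE9 cont=1 payload=0x69=105: acc |= 105<<0 -> acc=105 shift=7
  byte[5]=0x17 cont=0 payload=0x17=23: acc |= 23<<7 -> acc=3049 shift=14 [end]
Varint 3: bytes[4:6] = E9 17 -> value 3049 (2 byte(s))
  byte[6]=0x8F cont=1 payload=0x0F=15: acc |= 15<<0 -> acc=15 shift=7
  byte[7]=0xAD cont=1 payload=0x2D=45: acc |= 45<<7 -> acc=5775 shift=14
  byte[8]=0x61 cont=0 payload=0x61=97: acc |= 97<<14 -> acc=1595023 shift=21 [end]
Varint 4: bytes[6:9] = 8F AD 61 -> value 1595023 (3 byte(s))
  byte[9]=0xC7 cont=1 payload=0x47=71: acc |= 71<<0 -> acc=71 shift=7
  byte[10]=0xBE cont=1 payload=0x3E=62: acc |= 62<<7 -> acc=8007 shift=14
  byte[11]=0x3C cont=0 payload=0x3C=60: acc |= 60<<14 -> acc=991047 shift=21 [end]
Varint 5: bytes[9:12] = C7 BE 3C -> value 991047 (3 byte(s))
  byte[12]=0xAD cont=1 payload=0x2D=45: acc |= 45<<0 -> acc=45 shift=7
  byte[13]=0xFA cont=1 payload=0x7A=122: acc |= 122<<7 -> acc=15661 shift=14
  byte[14]=0x1E cont=0 payload=0x1E=30: acc |= 30<<14 -> acc=507181 shift=21 [end]
Varint 6: bytes[12:15] = AD FA 1E -> value 507181 (3 byte(s))
  byte[15]=0xF2 cont=1 payload=0x72=114: acc |= 114<<0 -> acc=114 shift=7
  byte[16]=0xAD cont=1 payload=0x2D=45: acc |= 45<<7 -> acc=5874 shift=14
  byte[17]=0x10 cont=0 payload=0x10=16: acc |= 16<<14 -> acc=268018 shift=21 [end]
Varint 7: bytes[15:18] = F2 AD 10 -> value 268018 (3 byte(s))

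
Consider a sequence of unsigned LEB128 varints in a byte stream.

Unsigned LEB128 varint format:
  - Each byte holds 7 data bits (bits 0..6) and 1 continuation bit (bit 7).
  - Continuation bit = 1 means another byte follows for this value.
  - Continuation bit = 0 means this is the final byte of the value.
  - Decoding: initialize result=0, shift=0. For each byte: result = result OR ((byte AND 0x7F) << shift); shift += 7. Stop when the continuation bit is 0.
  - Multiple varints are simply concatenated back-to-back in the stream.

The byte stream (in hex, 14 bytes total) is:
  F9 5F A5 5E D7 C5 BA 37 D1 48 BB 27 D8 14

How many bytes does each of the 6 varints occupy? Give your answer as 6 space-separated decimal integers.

Answer: 2 2 4 2 2 2

Derivation:
  byte[0]=0xF9 cont=1 payload=0x79=121: acc |= 121<<0 -> acc=121 shift=7
  byte[1]=0x5F cont=0 payload=0x5F=95: acc |= 95<<7 -> acc=12281 shift=14 [end]
Varint 1: bytes[0:2] = F9 5F -> value 12281 (2 byte(s))
  byte[2]=0xA5 cont=1 payload=0x25=37: acc |= 37<<0 -> acc=37 shift=7
  byte[3]=0x5E cont=0 payload=0x5E=94: acc |= 94<<7 -> acc=12069 shift=14 [end]
Varint 2: bytes[2:4] = A5 5E -> value 12069 (2 byte(s))
  byte[4]=0xD7 cont=1 payload=0x57=87: acc |= 87<<0 -> acc=87 shift=7
  byte[5]=0xC5 cont=1 payload=0x45=69: acc |= 69<<7 -> acc=8919 shift=14
  byte[6]=0xBA cont=1 payload=0x3A=58: acc |= 58<<14 -> acc=959191 shift=21
  byte[7]=0x37 cont=0 payload=0x37=55: acc |= 55<<21 -> acc=116302551 shift=28 [end]
Varint 3: bytes[4:8] = D7 C5 BA 37 -> value 116302551 (4 byte(s))
  byte[8]=0xD1 cont=1 payload=0x51=81: acc |= 81<<0 -> acc=81 shift=7
  byte[9]=0x48 cont=0 payload=0x48=72: acc |= 72<<7 -> acc=9297 shift=14 [end]
Varint 4: bytes[8:10] = D1 48 -> value 9297 (2 byte(s))
  byte[10]=0xBB cont=1 payload=0x3B=59: acc |= 59<<0 -> acc=59 shift=7
  byte[11]=0x27 cont=0 payload=0x27=39: acc |= 39<<7 -> acc=5051 shift=14 [end]
Varint 5: bytes[10:12] = BB 27 -> value 5051 (2 byte(s))
  byte[12]=0xD8 cont=1 payload=0x58=88: acc |= 88<<0 -> acc=88 shift=7
  byte[13]=0x14 cont=0 payload=0x14=20: acc |= 20<<7 -> acc=2648 shift=14 [end]
Varint 6: bytes[12:14] = D8 14 -> value 2648 (2 byte(s))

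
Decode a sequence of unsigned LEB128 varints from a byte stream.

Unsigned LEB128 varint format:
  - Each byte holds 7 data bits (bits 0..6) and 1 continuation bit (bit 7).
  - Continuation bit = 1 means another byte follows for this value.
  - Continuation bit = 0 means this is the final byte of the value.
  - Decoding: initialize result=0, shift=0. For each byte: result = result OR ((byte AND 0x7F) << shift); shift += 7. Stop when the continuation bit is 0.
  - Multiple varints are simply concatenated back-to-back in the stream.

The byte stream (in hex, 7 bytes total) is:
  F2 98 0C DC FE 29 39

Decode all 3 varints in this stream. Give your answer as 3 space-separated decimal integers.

  byte[0]=0xF2 cont=1 payload=0x72=114: acc |= 114<<0 -> acc=114 shift=7
  byte[1]=0x98 cont=1 payload=0x18=24: acc |= 24<<7 -> acc=3186 shift=14
  byte[2]=0x0C cont=0 payload=0x0C=12: acc |= 12<<14 -> acc=199794 shift=21 [end]
Varint 1: bytes[0:3] = F2 98 0C -> value 199794 (3 byte(s))
  byte[3]=0xDC cont=1 payload=0x5C=92: acc |= 92<<0 -> acc=92 shift=7
  byte[4]=0xFE cont=1 payload=0x7E=126: acc |= 126<<7 -> acc=16220 shift=14
  byte[5]=0x29 cont=0 payload=0x29=41: acc |= 41<<14 -> acc=687964 shift=21 [end]
Varint 2: bytes[3:6] = DC FE 29 -> value 687964 (3 byte(s))
  byte[6]=0x39 cont=0 payload=0x39=57: acc |= 57<<0 -> acc=57 shift=7 [end]
Varint 3: bytes[6:7] = 39 -> value 57 (1 byte(s))

Answer: 199794 687964 57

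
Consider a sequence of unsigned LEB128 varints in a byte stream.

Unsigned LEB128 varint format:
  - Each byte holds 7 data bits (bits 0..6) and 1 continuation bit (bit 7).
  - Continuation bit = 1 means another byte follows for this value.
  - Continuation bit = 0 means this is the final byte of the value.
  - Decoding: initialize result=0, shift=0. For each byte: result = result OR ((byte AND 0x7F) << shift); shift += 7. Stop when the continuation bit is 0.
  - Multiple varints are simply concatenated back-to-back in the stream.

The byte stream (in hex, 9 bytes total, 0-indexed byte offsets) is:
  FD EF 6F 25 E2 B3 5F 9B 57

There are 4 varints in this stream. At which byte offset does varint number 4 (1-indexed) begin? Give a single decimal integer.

  byte[0]=0xFD cont=1 payload=0x7D=125: acc |= 125<<0 -> acc=125 shift=7
  byte[1]=0xEF cont=1 payload=0x6F=111: acc |= 111<<7 -> acc=14333 shift=14
  byte[2]=0x6F cont=0 payload=0x6F=111: acc |= 111<<14 -> acc=1832957 shift=21 [end]
Varint 1: bytes[0:3] = FD EF 6F -> value 1832957 (3 byte(s))
  byte[3]=0x25 cont=0 payload=0x25=37: acc |= 37<<0 -> acc=37 shift=7 [end]
Varint 2: bytes[3:4] = 25 -> value 37 (1 byte(s))
  byte[4]=0xE2 cont=1 payload=0x62=98: acc |= 98<<0 -> acc=98 shift=7
  byte[5]=0xB3 cont=1 payload=0x33=51: acc |= 51<<7 -> acc=6626 shift=14
  byte[6]=0x5F cont=0 payload=0x5F=95: acc |= 95<<14 -> acc=1563106 shift=21 [end]
Varint 3: bytes[4:7] = E2 B3 5F -> value 1563106 (3 byte(s))
  byte[7]=0x9B cont=1 payload=0x1B=27: acc |= 27<<0 -> acc=27 shift=7
  byte[8]=0x57 cont=0 payload=0x57=87: acc |= 87<<7 -> acc=11163 shift=14 [end]
Varint 4: bytes[7:9] = 9B 57 -> value 11163 (2 byte(s))

Answer: 7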